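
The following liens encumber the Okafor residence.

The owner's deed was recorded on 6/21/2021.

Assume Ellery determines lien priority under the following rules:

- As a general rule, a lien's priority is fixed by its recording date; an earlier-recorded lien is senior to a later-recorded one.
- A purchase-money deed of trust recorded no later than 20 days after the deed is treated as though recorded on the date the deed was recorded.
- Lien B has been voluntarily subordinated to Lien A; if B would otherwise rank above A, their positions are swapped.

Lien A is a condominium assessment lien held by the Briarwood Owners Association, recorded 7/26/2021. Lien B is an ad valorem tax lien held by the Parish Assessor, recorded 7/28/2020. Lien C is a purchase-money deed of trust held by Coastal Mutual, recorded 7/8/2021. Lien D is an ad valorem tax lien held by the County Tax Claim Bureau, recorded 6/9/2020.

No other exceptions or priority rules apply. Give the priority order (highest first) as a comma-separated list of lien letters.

First, effective dates: C's effective date is the deed date, 6/21/2021.
Sorted by effective date: D (6/9/2020), B (7/28/2020), C (6/21/2021), A (7/26/2021).
B is senior to A before the subordination, so the two trade places.

D, A, C, B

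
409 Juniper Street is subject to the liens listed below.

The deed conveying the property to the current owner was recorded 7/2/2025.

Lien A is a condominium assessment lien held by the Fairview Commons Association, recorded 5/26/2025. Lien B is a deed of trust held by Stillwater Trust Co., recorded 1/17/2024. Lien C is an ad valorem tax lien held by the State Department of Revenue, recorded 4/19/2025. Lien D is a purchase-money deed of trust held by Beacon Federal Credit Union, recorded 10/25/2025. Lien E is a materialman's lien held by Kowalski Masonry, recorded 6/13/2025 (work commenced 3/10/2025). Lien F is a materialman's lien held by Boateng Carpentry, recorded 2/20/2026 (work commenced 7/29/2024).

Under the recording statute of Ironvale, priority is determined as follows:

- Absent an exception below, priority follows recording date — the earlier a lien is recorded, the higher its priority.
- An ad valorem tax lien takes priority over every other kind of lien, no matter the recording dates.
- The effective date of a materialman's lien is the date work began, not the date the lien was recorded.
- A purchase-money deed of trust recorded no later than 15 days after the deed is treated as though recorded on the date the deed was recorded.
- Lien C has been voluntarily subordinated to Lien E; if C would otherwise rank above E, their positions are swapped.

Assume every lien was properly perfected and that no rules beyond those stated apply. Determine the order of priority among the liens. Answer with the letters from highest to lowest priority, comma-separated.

First, effective dates: D missed the 15-day window (115 days after the deed), so its recording date stands; E relates back to 3/10/2025 (work commenced); F's effective date is 7/29/2024, when work began.
C is an ad valorem tax lien and takes priority over every other lien.
Among the remaining liens, by effective date: B (1/17/2024), F (7/29/2024), E (3/10/2025), A (5/26/2025), D (10/25/2025).
C would otherwise be senior to E, so under the subordination agreement C and E exchange positions.

E, B, F, C, A, D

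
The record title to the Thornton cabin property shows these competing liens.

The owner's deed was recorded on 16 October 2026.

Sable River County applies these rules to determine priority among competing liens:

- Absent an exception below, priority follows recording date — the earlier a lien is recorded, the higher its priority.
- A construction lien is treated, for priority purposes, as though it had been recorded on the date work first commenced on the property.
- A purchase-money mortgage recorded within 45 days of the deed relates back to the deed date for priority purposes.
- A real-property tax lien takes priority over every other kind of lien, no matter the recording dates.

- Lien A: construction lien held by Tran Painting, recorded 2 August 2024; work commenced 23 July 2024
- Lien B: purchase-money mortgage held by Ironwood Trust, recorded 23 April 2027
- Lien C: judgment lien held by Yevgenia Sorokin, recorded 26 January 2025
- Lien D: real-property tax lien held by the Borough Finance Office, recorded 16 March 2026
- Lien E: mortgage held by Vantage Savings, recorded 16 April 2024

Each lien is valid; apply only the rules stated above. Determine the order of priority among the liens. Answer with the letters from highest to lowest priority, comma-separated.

D, E, A, C, B

Adjusting effective dates: A relates back to 23 July 2024 (work commenced); B was recorded 189 days after the deed, outside the 45-day window, so it keeps its recording date.
D is a real-property tax lien, so it outranks all other liens regardless of date.
The other liens, earliest effective date first: E (16 April 2024), A (23 July 2024), C (26 January 2025), B (23 April 2027).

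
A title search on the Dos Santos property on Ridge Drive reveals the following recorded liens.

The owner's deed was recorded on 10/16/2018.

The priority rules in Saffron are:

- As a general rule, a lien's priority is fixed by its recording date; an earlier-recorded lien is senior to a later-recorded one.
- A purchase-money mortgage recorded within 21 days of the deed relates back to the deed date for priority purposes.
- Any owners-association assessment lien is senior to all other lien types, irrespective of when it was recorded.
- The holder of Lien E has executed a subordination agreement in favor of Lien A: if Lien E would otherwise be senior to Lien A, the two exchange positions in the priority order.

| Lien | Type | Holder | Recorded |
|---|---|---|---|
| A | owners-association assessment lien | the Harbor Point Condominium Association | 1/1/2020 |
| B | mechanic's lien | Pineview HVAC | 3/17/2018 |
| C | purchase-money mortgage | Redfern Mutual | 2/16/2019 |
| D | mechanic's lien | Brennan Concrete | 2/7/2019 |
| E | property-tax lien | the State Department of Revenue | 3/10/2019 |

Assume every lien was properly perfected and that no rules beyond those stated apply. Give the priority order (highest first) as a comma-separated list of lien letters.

First, effective dates: C was recorded 123 days after the deed, outside the 21-day window, so it keeps its recording date.
As an owners-association assessment lien, A is senior to every other lien.
Ordering the rest by effective date: B (3/17/2018), D (2/7/2019), C (2/16/2019), E (3/10/2019).
E is already junior to A, so the subordination agreement changes nothing.

A, B, D, C, E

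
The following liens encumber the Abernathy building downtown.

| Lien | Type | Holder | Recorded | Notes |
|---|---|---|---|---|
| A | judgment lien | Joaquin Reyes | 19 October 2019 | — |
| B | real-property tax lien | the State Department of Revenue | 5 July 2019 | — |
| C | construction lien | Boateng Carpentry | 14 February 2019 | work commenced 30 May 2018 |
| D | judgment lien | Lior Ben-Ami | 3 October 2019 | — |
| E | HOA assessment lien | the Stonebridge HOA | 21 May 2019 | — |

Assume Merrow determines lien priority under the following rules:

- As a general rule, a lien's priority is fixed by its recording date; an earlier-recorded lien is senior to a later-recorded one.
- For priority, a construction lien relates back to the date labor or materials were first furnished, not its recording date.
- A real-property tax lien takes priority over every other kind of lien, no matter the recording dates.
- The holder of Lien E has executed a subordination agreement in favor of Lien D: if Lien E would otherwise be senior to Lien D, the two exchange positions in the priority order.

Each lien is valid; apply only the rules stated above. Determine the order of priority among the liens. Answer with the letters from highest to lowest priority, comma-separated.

Effective dates: C's effective date is 30 May 2018, when work began.
B is a real-property tax lien, so it outranks all other liens regardless of date.
Remaining liens by effective date: C (30 May 2018), E (21 May 2019), D (3 October 2019), A (19 October 2019).
The subordination applies — E was senior to D — so E and D swap.

B, C, D, E, A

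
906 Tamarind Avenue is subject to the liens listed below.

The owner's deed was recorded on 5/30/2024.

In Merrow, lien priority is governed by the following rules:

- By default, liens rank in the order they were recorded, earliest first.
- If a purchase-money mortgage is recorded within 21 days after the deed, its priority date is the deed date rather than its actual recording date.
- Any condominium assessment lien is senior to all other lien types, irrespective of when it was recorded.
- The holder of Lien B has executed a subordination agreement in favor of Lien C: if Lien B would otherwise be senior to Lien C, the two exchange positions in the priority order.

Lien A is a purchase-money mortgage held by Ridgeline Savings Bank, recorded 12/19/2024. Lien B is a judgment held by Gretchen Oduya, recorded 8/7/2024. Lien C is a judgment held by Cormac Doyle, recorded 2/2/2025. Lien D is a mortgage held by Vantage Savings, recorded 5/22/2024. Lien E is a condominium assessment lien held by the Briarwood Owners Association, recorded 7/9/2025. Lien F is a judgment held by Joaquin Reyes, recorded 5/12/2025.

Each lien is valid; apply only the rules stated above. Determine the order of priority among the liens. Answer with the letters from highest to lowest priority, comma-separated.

E, D, C, A, B, F

Effective dates after the stated exceptions: A was recorded 203 days after the deed — beyond 21 days — so no relation-back applies.
E is a condominium assessment lien, so it outranks all other liens regardless of date.
Among the remaining liens, by effective date: D (5/22/2024), B (8/7/2024), A (12/19/2024), C (2/2/2025), F (5/12/2025).
B would otherwise be senior to C, so under the subordination agreement B and C exchange positions.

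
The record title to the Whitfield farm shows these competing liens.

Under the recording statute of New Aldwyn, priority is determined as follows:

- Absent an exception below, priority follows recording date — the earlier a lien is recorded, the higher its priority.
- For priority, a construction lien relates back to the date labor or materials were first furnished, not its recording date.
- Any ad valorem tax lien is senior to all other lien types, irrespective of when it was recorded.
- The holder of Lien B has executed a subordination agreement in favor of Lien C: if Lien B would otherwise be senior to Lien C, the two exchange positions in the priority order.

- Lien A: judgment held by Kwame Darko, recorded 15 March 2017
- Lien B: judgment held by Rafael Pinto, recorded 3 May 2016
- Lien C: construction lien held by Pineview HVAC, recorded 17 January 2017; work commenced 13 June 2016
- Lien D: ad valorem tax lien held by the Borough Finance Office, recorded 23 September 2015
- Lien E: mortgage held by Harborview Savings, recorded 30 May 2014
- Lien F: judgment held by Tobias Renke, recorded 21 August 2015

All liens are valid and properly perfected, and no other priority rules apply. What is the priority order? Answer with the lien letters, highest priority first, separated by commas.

D, E, F, C, B, A

Adjusting effective dates: C's effective date is 13 June 2016, when work began.
D, as an ad valorem tax lien, has superpriority and ranks first.
Remaining liens by effective date: E (30 May 2014), F (21 August 2015), B (3 May 2016), C (13 June 2016), A (15 March 2017).
Because B would otherwise rank above C, the subordination swaps them.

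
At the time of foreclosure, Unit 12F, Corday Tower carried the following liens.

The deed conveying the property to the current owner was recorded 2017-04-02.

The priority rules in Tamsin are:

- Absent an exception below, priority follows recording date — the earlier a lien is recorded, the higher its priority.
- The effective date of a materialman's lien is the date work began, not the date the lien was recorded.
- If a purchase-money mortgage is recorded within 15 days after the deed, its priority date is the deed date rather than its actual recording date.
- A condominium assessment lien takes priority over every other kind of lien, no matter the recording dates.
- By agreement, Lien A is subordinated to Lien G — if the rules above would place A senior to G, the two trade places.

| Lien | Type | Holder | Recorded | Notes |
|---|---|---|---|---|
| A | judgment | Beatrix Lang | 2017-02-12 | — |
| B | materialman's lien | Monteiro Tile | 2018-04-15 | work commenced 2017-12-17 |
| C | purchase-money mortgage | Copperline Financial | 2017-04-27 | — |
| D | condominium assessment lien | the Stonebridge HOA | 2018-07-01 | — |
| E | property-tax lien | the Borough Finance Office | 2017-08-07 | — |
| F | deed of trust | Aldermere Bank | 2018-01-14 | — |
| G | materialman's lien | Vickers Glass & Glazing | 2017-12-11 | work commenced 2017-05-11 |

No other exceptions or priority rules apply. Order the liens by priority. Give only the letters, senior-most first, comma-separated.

Adjusting effective dates: B relates back to 2017-12-17 (work commenced); C was recorded 25 days after the deed, outside the 15-day window, so it keeps its recording date; G's effective date is 2017-05-11, when work began.
D is a condominium assessment lien, so it outranks all other liens regardless of date.
Remaining liens by effective date: A (2017-02-12), C (2017-04-27), G (2017-05-11), E (2017-08-07), B (2017-12-17), F (2018-01-14).
A is senior to G before the subordination, so the two trade places.

D, G, C, A, E, B, F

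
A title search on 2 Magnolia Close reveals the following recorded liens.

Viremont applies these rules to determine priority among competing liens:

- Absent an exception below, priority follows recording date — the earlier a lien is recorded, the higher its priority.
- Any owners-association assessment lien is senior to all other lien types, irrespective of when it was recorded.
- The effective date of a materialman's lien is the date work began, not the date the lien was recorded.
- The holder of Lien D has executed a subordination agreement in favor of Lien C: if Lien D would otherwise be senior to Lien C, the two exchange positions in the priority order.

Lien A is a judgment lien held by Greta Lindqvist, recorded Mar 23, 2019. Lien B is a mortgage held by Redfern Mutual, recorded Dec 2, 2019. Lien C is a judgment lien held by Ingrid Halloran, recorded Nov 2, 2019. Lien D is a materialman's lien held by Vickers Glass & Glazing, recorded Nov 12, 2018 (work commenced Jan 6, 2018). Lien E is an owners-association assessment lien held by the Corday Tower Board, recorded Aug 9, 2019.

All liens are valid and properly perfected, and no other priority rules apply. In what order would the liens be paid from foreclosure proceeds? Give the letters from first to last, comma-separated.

E, C, A, D, B

Effective dates: D is treated as recorded Jan 6, 2018, the work-commencement date.
E is an owners-association assessment lien and takes priority over every other lien.
Among the remaining liens, by effective date: D (Jan 6, 2018), A (Mar 23, 2019), C (Nov 2, 2019), B (Dec 2, 2019).
D would otherwise be senior to C, so under the subordination agreement D and C exchange positions.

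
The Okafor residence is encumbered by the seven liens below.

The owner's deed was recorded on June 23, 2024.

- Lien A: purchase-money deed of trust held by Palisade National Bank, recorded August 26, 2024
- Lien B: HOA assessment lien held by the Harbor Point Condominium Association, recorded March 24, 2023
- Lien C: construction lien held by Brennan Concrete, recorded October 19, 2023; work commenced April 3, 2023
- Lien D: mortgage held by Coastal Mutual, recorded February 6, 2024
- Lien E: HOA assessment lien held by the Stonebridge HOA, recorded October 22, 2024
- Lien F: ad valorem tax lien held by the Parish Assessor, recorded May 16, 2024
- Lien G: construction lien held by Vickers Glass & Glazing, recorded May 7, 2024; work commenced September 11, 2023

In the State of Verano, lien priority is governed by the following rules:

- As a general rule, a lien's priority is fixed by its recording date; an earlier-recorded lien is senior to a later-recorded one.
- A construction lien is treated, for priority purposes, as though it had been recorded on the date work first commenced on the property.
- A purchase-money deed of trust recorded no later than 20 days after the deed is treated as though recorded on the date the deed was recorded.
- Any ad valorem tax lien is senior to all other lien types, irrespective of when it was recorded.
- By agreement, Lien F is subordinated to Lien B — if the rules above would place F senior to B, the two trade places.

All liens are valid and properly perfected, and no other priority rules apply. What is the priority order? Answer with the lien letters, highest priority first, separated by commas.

B, F, C, G, D, A, E

Effective dates: A was recorded 64 days after the deed — beyond 20 days — so no relation-back applies; C is treated as recorded April 3, 2023, the work-commencement date; G's effective date is September 11, 2023, when work began.
F is an ad valorem tax lien and takes priority over every other lien.
Ordering the rest by effective date: B (March 24, 2023), C (April 3, 2023), G (September 11, 2023), D (February 6, 2024), A (August 26, 2024), E (October 22, 2024).
The subordination applies — F was senior to B — so F and B swap.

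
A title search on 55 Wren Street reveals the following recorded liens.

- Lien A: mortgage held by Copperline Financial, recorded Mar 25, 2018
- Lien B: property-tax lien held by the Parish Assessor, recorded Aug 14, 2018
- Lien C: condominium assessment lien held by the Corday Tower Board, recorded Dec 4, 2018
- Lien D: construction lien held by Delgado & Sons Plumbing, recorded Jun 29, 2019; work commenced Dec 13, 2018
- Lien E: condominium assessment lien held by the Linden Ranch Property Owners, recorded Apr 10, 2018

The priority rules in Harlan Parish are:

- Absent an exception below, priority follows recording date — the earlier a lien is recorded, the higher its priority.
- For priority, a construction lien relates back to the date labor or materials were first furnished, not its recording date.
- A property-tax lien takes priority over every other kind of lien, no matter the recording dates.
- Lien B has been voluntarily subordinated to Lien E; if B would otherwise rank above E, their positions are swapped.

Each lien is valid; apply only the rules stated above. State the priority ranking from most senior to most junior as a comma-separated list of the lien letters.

Effective dates after the stated exceptions: D relates back to Dec 13, 2018 (work commenced).
B is a property-tax lien, so it outranks all other liens regardless of date.
Among the remaining liens, by effective date: A (Mar 25, 2018), E (Apr 10, 2018), C (Dec 4, 2018), D (Dec 13, 2018).
B is senior to E before the subordination, so the two trade places.

E, A, B, C, D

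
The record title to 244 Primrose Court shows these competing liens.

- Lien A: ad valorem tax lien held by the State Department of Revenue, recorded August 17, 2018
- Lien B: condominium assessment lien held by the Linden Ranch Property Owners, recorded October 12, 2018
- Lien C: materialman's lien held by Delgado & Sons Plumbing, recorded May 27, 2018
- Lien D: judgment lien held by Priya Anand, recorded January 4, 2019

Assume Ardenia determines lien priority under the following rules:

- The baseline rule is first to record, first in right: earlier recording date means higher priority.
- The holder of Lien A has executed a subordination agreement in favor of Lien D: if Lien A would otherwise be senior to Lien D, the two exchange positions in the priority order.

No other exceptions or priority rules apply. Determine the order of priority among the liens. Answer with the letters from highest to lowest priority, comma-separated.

C, D, B, A

By effective date: C (May 27, 2018), A (August 17, 2018), B (October 12, 2018), D (January 4, 2019).
A would otherwise be senior to D, so under the subordination agreement A and D exchange positions.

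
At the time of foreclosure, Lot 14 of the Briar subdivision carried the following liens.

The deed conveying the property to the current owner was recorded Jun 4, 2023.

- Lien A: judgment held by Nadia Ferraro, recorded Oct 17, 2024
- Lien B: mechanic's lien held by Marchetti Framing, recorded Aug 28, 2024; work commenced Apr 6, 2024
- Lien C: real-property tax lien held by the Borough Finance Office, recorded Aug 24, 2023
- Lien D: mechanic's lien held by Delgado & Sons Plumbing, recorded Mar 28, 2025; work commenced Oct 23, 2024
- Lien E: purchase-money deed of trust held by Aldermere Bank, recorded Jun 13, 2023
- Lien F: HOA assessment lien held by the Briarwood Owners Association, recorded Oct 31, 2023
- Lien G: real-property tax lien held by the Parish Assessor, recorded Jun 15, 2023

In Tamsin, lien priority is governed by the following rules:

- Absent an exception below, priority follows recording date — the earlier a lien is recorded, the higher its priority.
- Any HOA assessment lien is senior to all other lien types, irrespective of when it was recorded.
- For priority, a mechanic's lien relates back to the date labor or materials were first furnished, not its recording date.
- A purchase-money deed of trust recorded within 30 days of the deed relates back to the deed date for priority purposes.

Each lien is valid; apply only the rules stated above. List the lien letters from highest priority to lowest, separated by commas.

F, E, G, C, B, A, D

Adjusting effective dates: B is treated as recorded Apr 6, 2024, the work-commencement date; D's effective date is Oct 23, 2024, when work began; E's effective date is the deed date, Jun 4, 2023.
F, as an HOA assessment lien, has superpriority and ranks first.
Remaining liens by effective date: E (Jun 4, 2023), G (Jun 15, 2023), C (Aug 24, 2023), B (Apr 6, 2024), A (Oct 17, 2024), D (Oct 23, 2024).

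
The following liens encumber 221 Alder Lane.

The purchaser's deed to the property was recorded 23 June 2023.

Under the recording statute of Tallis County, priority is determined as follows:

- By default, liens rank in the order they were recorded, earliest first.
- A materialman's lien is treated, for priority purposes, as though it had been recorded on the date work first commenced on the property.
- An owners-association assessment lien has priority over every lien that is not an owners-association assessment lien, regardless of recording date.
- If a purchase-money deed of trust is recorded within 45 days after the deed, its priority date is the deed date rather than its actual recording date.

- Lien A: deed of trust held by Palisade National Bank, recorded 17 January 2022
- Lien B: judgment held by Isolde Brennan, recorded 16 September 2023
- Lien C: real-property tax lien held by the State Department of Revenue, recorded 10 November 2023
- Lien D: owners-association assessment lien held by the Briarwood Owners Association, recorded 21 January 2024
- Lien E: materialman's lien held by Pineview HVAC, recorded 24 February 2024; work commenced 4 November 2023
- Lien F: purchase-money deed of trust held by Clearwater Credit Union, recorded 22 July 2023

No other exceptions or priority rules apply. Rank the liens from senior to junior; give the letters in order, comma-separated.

Effective dates: E is treated as recorded 4 November 2023, the work-commencement date; F relates back to the deed date 23 June 2023.
D is an owners-association assessment lien and takes priority over every other lien.
Among the remaining liens, by effective date: A (17 January 2022), F (23 June 2023), B (16 September 2023), E (4 November 2023), C (10 November 2023).

D, A, F, B, E, C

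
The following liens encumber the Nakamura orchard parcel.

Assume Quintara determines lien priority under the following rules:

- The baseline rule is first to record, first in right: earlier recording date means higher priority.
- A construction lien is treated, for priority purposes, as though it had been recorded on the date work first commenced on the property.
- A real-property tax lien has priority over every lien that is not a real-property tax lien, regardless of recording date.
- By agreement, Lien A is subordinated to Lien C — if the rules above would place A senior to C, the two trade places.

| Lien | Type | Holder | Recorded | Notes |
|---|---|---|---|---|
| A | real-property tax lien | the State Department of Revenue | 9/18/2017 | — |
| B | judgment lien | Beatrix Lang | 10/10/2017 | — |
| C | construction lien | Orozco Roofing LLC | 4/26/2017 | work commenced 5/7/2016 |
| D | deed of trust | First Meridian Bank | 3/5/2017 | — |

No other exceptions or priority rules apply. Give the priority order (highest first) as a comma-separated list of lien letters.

C, A, D, B

First, effective dates: C's effective date is 5/7/2016, when work began.
A is a real-property tax lien, so it outranks all other liens regardless of date.
The other liens, earliest effective date first: C (5/7/2016), D (3/5/2017), B (10/10/2017).
A is senior to C before the subordination, so the two trade places.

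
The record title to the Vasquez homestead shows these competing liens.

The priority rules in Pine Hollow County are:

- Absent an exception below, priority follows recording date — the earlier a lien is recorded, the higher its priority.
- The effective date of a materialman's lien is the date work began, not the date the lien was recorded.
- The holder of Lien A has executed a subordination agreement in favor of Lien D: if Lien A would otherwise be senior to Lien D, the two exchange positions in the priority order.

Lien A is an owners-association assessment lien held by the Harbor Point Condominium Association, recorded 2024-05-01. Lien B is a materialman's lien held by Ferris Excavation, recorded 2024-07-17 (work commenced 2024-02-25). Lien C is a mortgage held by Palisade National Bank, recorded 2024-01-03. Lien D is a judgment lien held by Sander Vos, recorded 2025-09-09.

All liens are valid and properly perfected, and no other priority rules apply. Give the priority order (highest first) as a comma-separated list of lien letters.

Effective dates after the stated exceptions: B's effective date is 2024-02-25, when work began.
Ordering by effective date: C (2024-01-03), B (2024-02-25), A (2024-05-01), D (2025-09-09).
A is senior to D before the subordination, so the two trade places.

C, B, D, A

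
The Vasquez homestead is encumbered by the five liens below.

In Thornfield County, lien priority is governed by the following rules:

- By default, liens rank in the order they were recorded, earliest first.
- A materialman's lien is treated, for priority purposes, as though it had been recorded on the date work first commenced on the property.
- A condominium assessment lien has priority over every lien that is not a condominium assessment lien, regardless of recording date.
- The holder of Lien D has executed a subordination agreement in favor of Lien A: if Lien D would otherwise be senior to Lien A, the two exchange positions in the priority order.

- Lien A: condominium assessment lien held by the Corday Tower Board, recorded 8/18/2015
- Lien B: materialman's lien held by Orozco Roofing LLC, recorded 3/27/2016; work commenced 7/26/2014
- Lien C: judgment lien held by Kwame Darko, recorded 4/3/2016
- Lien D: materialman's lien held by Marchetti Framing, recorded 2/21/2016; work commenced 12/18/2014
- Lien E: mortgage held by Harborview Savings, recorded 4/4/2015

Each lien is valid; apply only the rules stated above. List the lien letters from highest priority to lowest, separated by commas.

Adjusting effective dates: B's effective date is 7/26/2014, when work began; D is treated as recorded 12/18/2014, the work-commencement date.
A is a condominium assessment lien, so it outranks all other liens regardless of date.
Among the remaining liens, by effective date: B (7/26/2014), D (12/18/2014), E (4/4/2015), C (4/3/2016).
D is already junior to A, so the subordination agreement changes nothing.

A, B, D, E, C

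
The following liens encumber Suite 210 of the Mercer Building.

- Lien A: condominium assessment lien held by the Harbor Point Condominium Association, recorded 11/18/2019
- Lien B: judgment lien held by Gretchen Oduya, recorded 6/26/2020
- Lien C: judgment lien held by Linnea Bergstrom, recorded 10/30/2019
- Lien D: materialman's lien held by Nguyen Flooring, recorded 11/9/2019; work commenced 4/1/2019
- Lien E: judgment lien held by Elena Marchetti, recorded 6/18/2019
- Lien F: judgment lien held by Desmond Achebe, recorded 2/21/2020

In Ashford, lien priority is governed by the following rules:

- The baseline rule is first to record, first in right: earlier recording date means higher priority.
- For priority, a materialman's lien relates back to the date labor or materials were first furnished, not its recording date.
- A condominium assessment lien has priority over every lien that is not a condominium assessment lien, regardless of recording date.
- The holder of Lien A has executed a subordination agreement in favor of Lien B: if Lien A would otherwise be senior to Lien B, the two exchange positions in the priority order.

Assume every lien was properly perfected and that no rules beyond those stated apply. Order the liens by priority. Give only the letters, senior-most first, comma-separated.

B, D, E, C, F, A

Effective dates after the stated exceptions: D relates back to 4/1/2019 (work commenced).
A is a condominium assessment lien, so it outranks all other liens regardless of date.
The other liens, earliest effective date first: D (4/1/2019), E (6/18/2019), C (10/30/2019), F (2/21/2020), B (6/26/2020).
A would otherwise be senior to B, so under the subordination agreement A and B exchange positions.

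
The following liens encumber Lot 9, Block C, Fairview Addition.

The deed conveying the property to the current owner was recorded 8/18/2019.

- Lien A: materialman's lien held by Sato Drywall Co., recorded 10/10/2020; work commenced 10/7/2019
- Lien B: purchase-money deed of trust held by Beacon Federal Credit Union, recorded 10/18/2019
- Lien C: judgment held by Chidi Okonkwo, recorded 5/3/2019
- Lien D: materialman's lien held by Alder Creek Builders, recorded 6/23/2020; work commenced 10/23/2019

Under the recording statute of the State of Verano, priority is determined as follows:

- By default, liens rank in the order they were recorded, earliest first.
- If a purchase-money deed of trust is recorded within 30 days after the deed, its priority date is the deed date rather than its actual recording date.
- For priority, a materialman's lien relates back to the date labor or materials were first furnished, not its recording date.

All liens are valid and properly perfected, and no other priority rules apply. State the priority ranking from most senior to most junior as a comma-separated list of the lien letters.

C, A, B, D

First, effective dates: A is treated as recorded 10/7/2019, the work-commencement date; B missed the 30-day window (61 days after the deed), so its recording date stands; D relates back to 10/23/2019 (work commenced).
Sorted by effective date: C (5/3/2019), A (10/7/2019), B (10/18/2019), D (10/23/2019).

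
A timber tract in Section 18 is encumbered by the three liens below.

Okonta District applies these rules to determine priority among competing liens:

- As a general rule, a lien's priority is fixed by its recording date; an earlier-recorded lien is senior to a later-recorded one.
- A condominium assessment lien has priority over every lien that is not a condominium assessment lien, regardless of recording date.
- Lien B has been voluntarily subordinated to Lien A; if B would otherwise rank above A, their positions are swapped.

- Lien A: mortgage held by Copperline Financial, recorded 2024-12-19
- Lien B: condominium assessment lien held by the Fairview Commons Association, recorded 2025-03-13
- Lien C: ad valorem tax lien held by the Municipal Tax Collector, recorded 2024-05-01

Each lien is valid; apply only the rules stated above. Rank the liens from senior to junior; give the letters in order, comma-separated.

A, C, B

As a condominium assessment lien, B is senior to every other lien.
The other liens, earliest effective date first: C (2024-05-01), A (2024-12-19).
B is senior to A before the subordination, so the two trade places.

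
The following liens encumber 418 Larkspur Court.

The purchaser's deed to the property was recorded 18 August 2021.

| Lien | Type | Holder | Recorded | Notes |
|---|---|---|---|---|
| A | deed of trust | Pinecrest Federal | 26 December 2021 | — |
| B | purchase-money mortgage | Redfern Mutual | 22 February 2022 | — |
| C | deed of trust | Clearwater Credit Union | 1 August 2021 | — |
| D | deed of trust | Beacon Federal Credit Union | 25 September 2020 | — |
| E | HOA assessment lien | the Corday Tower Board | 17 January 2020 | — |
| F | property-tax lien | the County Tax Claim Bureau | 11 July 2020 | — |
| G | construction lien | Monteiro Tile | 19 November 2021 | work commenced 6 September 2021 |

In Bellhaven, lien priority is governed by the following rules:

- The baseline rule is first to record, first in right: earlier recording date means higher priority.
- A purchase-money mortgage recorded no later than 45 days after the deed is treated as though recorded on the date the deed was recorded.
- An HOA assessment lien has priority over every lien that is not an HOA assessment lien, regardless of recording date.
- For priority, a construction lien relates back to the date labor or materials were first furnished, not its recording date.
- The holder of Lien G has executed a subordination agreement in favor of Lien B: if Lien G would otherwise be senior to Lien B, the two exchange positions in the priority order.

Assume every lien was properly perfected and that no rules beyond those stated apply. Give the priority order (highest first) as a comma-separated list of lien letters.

Effective dates: B missed the 45-day window (188 days after the deed), so its recording date stands; G is treated as recorded 6 September 2021, the work-commencement date.
E is an HOA assessment lien, so it outranks all other liens regardless of date.
The other liens, earliest effective date first: F (11 July 2020), D (25 September 2020), C (1 August 2021), G (6 September 2021), A (26 December 2021), B (22 February 2022).
G would otherwise be senior to B, so under the subordination agreement G and B exchange positions.

E, F, D, C, B, A, G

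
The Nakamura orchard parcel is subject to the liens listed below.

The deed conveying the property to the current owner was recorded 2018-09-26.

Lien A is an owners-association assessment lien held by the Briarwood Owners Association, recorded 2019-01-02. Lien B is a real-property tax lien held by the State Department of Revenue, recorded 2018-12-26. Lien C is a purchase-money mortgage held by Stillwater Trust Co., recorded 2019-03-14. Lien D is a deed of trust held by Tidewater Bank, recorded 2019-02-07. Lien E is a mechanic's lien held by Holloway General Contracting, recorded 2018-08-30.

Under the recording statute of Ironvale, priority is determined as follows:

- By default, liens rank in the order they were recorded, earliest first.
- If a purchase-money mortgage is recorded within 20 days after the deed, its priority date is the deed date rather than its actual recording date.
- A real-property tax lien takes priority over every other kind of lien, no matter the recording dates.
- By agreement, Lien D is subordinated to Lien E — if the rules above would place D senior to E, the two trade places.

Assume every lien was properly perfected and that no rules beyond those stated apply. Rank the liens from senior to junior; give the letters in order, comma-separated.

Effective dates: C was recorded 169 days after the deed — beyond 20 days — so no relation-back applies.
B, as a real-property tax lien, has superpriority and ranks first.
Remaining liens by effective date: E (2018-08-30), A (2019-01-02), D (2019-02-07), C (2019-03-14).
D is already junior to E, so the subordination agreement changes nothing.

B, E, A, D, C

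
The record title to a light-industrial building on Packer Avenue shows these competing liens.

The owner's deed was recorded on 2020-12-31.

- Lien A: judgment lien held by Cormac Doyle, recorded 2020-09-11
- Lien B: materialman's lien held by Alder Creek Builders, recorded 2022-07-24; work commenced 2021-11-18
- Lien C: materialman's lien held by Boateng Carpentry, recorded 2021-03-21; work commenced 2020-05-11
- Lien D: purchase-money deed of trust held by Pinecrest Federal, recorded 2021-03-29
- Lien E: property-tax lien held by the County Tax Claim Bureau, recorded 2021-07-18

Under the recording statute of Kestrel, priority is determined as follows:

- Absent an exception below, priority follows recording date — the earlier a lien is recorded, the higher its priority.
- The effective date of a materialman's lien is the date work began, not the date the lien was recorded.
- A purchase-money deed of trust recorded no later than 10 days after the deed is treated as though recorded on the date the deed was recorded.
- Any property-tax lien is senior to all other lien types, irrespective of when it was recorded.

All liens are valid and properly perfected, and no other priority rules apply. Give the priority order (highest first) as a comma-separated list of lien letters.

E, C, A, D, B

Adjusting effective dates: B relates back to 2021-11-18 (work commenced); C is treated as recorded 2020-05-11, the work-commencement date; D missed the 10-day window (88 days after the deed), so its recording date stands.
E is a property-tax lien and takes priority over every other lien.
Among the remaining liens, by effective date: C (2020-05-11), A (2020-09-11), D (2021-03-29), B (2021-11-18).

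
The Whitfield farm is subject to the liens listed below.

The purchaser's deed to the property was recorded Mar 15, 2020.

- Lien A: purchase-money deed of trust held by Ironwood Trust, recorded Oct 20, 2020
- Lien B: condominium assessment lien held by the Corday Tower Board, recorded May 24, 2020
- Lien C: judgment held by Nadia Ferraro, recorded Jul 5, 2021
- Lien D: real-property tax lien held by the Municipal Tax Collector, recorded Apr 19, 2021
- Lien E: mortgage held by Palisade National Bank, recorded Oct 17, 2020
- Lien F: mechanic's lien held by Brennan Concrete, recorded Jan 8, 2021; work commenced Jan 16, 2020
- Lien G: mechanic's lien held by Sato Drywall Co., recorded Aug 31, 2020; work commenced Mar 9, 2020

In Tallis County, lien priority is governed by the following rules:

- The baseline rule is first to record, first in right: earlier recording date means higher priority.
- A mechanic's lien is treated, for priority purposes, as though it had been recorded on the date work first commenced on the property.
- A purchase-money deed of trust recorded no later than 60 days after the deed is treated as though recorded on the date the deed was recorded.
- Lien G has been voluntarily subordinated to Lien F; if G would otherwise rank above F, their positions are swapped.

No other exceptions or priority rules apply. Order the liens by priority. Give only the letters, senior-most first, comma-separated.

Adjusting effective dates: A was recorded 219 days after the deed, outside the 60-day window, so it keeps its recording date; F relates back to Jan 16, 2020 (work commenced); G's effective date is Mar 9, 2020, when work began.
Ordering by effective date: F (Jan 16, 2020), G (Mar 9, 2020), B (May 24, 2020), E (Oct 17, 2020), A (Oct 20, 2020), D (Apr 19, 2021), C (Jul 5, 2021).
G already ranks below F; the subordination has no effect.

F, G, B, E, A, D, C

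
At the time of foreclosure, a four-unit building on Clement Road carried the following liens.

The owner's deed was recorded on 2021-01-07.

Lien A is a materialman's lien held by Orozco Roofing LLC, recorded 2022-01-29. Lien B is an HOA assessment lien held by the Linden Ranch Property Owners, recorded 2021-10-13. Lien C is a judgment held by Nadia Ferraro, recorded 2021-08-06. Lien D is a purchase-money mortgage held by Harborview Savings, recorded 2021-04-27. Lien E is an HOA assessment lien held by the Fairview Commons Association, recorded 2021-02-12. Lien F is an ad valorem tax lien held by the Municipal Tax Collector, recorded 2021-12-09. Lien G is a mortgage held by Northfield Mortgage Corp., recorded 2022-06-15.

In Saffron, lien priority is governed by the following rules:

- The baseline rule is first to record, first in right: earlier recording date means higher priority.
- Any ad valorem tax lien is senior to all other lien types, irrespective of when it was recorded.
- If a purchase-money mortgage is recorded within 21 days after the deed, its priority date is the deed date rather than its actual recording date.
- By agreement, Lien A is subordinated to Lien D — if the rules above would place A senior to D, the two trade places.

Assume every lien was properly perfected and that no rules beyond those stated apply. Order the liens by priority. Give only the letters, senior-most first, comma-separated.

Effective dates after the stated exceptions: D was recorded 110 days after the deed — beyond 21 days — so no relation-back applies.
F is an ad valorem tax lien, so it outranks all other liens regardless of date.
Remaining liens by effective date: E (2021-02-12), D (2021-04-27), C (2021-08-06), B (2021-10-13), A (2022-01-29), G (2022-06-15).
A already ranks below D; the subordination has no effect.

F, E, D, C, B, A, G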